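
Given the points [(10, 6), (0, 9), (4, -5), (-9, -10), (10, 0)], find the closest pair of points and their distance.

Computing all pairwise distances among 5 points:

d((10, 6), (0, 9)) = 10.4403
d((10, 6), (4, -5)) = 12.53
d((10, 6), (-9, -10)) = 24.8395
d((10, 6), (10, 0)) = 6.0 <-- minimum
d((0, 9), (4, -5)) = 14.5602
d((0, 9), (-9, -10)) = 21.0238
d((0, 9), (10, 0)) = 13.4536
d((4, -5), (-9, -10)) = 13.9284
d((4, -5), (10, 0)) = 7.8102
d((-9, -10), (10, 0)) = 21.4709

Closest pair: (10, 6) and (10, 0) with distance 6.0

The closest pair is (10, 6) and (10, 0) with Euclidean distance 6.0. For 5 points, brute-force pairwise comparison is shown above. For large n, the divide-and-conquer algorithm (sort by x, recurse on halves, check the dividing strip) achieves O(n log n).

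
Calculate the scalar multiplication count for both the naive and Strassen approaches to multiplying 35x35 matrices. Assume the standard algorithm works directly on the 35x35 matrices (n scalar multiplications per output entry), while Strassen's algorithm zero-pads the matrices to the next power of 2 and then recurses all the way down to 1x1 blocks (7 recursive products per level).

Matrix multiplication for 35x35 matrices:

Strassen's algorithm requires power-of-2 dimensions. Pad 35x35 to 64x64 (next power of 2).

Standard algorithm: 35^3 = 42875 multiplications
Strassen's algorithm: 7^(log2(64)) = 7^6 = 117649 multiplications
Difference: 42875 - 117649 = -74774 (Strassen uses MORE here due to padding overhead — for small or just-over-power-of-2 n, padding can outweigh the per-level savings)

Standard: 42875 multiplications (35^3). Strassen: 117649 multiplications (7^6, after padding to 64x64). Strassen reduces 8 recursive multiplications to 7 at each level.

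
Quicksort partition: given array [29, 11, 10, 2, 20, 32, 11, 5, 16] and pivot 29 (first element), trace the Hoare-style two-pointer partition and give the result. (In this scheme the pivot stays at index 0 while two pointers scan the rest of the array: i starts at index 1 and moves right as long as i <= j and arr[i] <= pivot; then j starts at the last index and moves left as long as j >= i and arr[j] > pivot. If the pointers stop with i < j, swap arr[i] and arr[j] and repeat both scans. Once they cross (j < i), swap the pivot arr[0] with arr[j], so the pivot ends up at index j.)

Hoare-style two-pointer partition with pivot = 29:

Initial array: [29, 11, 10, 2, 20, 32, 11, 5, 16]

Pointers start at i = 1, j = 8.
i stops at index 5 (arr[5]=32 > 29), j stops at index 8 (arr[8]=16 <= 29): swap arr[5] and arr[8], array becomes [29, 11, 10, 2, 20, 16, 11, 5, 32]
i ends at 8, j ends at 7: the pointers have crossed (j < i), so scanning stops.

Swap pivot arr[0] with arr[7] to place pivot at position 7: [5, 11, 10, 2, 20, 16, 11, 29, 32]
Pivot position: 7

After partitioning with pivot 29, the array becomes [5, 11, 10, 2, 20, 16, 11, 29, 32]. The pivot is placed at index 7. All elements to the left of the pivot are <= 29, and all elements to the right are > 29.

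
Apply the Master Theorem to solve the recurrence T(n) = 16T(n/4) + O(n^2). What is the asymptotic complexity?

Master Theorem for T(n) = 16T(n/4) + O(n^2):

a = 16, b = 4, c = 2
log_b(a) = log_4(16) = 2.0000

Case 2: c = 2 = log_4(16) = 2.0000
T(n) = O(n^2 log n) = O(n^2 log n)

For T(n) = 16T(n/4) + O(n^2): log_4(16) = 2.0000. This is Case 2 of the Master Theorem (c = log_b(a), equal work at all levels), giving O(n^2 log n).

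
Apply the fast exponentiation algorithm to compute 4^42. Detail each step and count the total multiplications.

Computing 4^42 by squaring (build up from 4^1; each line after the first costs one multiplication):

4^1 = 4
4^2 = (4^1)^2 = 4^2 = 16
4^4 = (4^2)^2 = 16^2 = 256
4^5 = 4 * 4^4 = 4 * 256 = 1024
4^10 = (4^5)^2 = 1024^2 = 1048576
4^20 = (4^10)^2 = 1048576^2 = 1099511627776
4^21 = 4 * 4^20 = 4 * 1099511627776 = 4398046511104
4^42 = (4^21)^2 = 4398046511104^2 = 19342813113834066795298816

Result: 19342813113834066795298816
Multiplications needed: 7 (7 lines after 4^1)

4^42 = 19342813113834066795298816. Using exponentiation by squaring, this requires 7 multiplications. The key idea: if the exponent is even, square the half-power; if odd, multiply by the base once.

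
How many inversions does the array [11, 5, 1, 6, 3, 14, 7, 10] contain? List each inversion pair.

Finding inversions in [11, 5, 1, 6, 3, 14, 7, 10]:

(0, 1): arr[0]=11 > arr[1]=5
(0, 2): arr[0]=11 > arr[2]=1
(0, 3): arr[0]=11 > arr[3]=6
(0, 4): arr[0]=11 > arr[4]=3
(0, 6): arr[0]=11 > arr[6]=7
(0, 7): arr[0]=11 > arr[7]=10
(1, 2): arr[1]=5 > arr[2]=1
(1, 4): arr[1]=5 > arr[4]=3
(3, 4): arr[3]=6 > arr[4]=3
(5, 6): arr[5]=14 > arr[6]=7
(5, 7): arr[5]=14 > arr[7]=10

Total inversions: 11

The array has 11 inversion(s): (0,1), (0,2), (0,3), (0,4), (0,6), (0,7), (1,2), (1,4), (3,4), (5,6), (5,7). Each pair (i,j) satisfies i < j and arr[i] > arr[j].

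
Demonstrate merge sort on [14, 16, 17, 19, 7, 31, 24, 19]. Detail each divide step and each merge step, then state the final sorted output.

Merge sort trace:

Split: [14, 16, 17, 19, 7, 31, 24, 19] -> [14, 16, 17, 19] and [7, 31, 24, 19]
  Split: [14, 16, 17, 19] -> [14, 16] and [17, 19]
    Split: [14, 16] -> [14] and [16]
    Merge: [14] + [16] -> [14, 16]
    Split: [17, 19] -> [17] and [19]
    Merge: [17] + [19] -> [17, 19]
  Merge: [14, 16] + [17, 19] -> [14, 16, 17, 19]
  Split: [7, 31, 24, 19] -> [7, 31] and [24, 19]
    Split: [7, 31] -> [7] and [31]
    Merge: [7] + [31] -> [7, 31]
    Split: [24, 19] -> [24] and [19]
    Merge: [24] + [19] -> [19, 24]
  Merge: [7, 31] + [19, 24] -> [7, 19, 24, 31]
Merge: [14, 16, 17, 19] + [7, 19, 24, 31] -> [7, 14, 16, 17, 19, 19, 24, 31]

Final sorted array: [7, 14, 16, 17, 19, 19, 24, 31]

The merge sort proceeds by recursively splitting the array and merging sorted halves.
After all merges, the sorted array is [7, 14, 16, 17, 19, 19, 24, 31].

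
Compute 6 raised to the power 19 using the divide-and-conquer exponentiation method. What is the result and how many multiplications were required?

Computing 6^19 by squaring (build up from 6^1; each line after the first costs one multiplication):

6^1 = 6
6^2 = (6^1)^2 = 6^2 = 36
6^4 = (6^2)^2 = 36^2 = 1296
6^8 = (6^4)^2 = 1296^2 = 1679616
6^9 = 6 * 6^8 = 6 * 1679616 = 10077696
6^18 = (6^9)^2 = 10077696^2 = 101559956668416
6^19 = 6 * 6^18 = 6 * 101559956668416 = 609359740010496

Result: 609359740010496
Multiplications needed: 6 (6 lines after 6^1)

6^19 = 609359740010496. Using exponentiation by squaring, this requires 6 multiplications. The key idea: if the exponent is even, square the half-power; if odd, multiply by the base once.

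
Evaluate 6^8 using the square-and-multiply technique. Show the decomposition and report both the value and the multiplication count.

Computing 6^8 by squaring (build up from 6^1; each line after the first costs one multiplication):

6^1 = 6
6^2 = (6^1)^2 = 6^2 = 36
6^4 = (6^2)^2 = 36^2 = 1296
6^8 = (6^4)^2 = 1296^2 = 1679616

Result: 1679616
Multiplications needed: 3 (3 lines after 6^1)

6^8 = 1679616. Using exponentiation by squaring, this requires 3 multiplications. The key idea: if the exponent is even, square the half-power; if odd, multiply by the base once.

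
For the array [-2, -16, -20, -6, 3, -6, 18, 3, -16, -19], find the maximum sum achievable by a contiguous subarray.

Using Kadane's algorithm on [-2, -16, -20, -6, 3, -6, 18, 3, -16, -19]:

Scanning through the array:
Position 1 (value -16): max_ending_here = -16, max_so_far = -2
Position 2 (value -20): max_ending_here = -20, max_so_far = -2
Position 3 (value -6): max_ending_here = -6, max_so_far = -2
Position 4 (value 3): max_ending_here = 3, max_so_far = 3
Position 5 (value -6): max_ending_here = -3, max_so_far = 3
Position 6 (value 18): max_ending_here = 18, max_so_far = 18
Position 7 (value 3): max_ending_here = 21, max_so_far = 21
Position 8 (value -16): max_ending_here = 5, max_so_far = 21
Position 9 (value -19): max_ending_here = -14, max_so_far = 21

Maximum subarray: [18, 3]
Maximum sum: 21

The maximum subarray is [18, 3] with sum 21. This subarray runs from index 6 to index 7.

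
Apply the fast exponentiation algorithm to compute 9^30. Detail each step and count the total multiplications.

Computing 9^30 by squaring (build up from 9^1; each line after the first costs one multiplication):

9^1 = 9
9^2 = (9^1)^2 = 9^2 = 81
9^3 = 9 * 9^2 = 9 * 81 = 729
9^6 = (9^3)^2 = 729^2 = 531441
9^7 = 9 * 9^6 = 9 * 531441 = 4782969
9^14 = (9^7)^2 = 4782969^2 = 22876792454961
9^15 = 9 * 9^14 = 9 * 22876792454961 = 205891132094649
9^30 = (9^15)^2 = 205891132094649^2 = 42391158275216203514294433201

Result: 42391158275216203514294433201
Multiplications needed: 7 (7 lines after 9^1)

9^30 = 42391158275216203514294433201. Using exponentiation by squaring, this requires 7 multiplications. The key idea: if the exponent is even, square the half-power; if odd, multiply by the base once.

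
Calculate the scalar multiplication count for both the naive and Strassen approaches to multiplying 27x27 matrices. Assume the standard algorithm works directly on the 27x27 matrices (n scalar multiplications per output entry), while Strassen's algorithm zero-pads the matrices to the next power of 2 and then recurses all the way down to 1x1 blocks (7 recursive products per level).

Matrix multiplication for 27x27 matrices:

Strassen's algorithm requires power-of-2 dimensions. Pad 27x27 to 32x32 (next power of 2).

Standard algorithm: 27^3 = 19683 multiplications
Strassen's algorithm: 7^(log2(32)) = 7^5 = 16807 multiplications
Savings: 19683 - 16807 = 2876 multiplications

Standard: 19683 multiplications (27^3). Strassen: 16807 multiplications (7^5, after padding to 32x32). Strassen reduces 8 recursive multiplications to 7 at each level.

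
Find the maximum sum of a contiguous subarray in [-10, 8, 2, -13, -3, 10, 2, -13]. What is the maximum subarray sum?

Using Kadane's algorithm on [-10, 8, 2, -13, -3, 10, 2, -13]:

Scanning through the array:
Position 1 (value 8): max_ending_here = 8, max_so_far = 8
Position 2 (value 2): max_ending_here = 10, max_so_far = 10
Position 3 (value -13): max_ending_here = -3, max_so_far = 10
Position 4 (value -3): max_ending_here = -3, max_so_far = 10
Position 5 (value 10): max_ending_here = 10, max_so_far = 10
Position 6 (value 2): max_ending_here = 12, max_so_far = 12
Position 7 (value -13): max_ending_here = -1, max_so_far = 12

Maximum subarray: [10, 2]
Maximum sum: 12

The maximum subarray is [10, 2] with sum 12. This subarray runs from index 5 to index 6.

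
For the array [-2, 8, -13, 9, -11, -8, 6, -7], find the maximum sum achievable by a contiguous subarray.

Using Kadane's algorithm on [-2, 8, -13, 9, -11, -8, 6, -7]:

Scanning through the array:
Position 1 (value 8): max_ending_here = 8, max_so_far = 8
Position 2 (value -13): max_ending_here = -5, max_so_far = 8
Position 3 (value 9): max_ending_here = 9, max_so_far = 9
Position 4 (value -11): max_ending_here = -2, max_so_far = 9
Position 5 (value -8): max_ending_here = -8, max_so_far = 9
Position 6 (value 6): max_ending_here = 6, max_so_far = 9
Position 7 (value -7): max_ending_here = -1, max_so_far = 9

Maximum subarray: [9]
Maximum sum: 9

The maximum subarray is [9] with sum 9. This subarray runs from index 3 to index 3.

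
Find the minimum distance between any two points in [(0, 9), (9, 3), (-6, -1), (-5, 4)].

Computing all pairwise distances among 4 points:

d((0, 9), (9, 3)) = 10.8167
d((0, 9), (-6, -1)) = 11.6619
d((0, 9), (-5, 4)) = 7.0711
d((9, 3), (-6, -1)) = 15.5242
d((9, 3), (-5, 4)) = 14.0357
d((-6, -1), (-5, 4)) = 5.099 <-- minimum

Closest pair: (-6, -1) and (-5, 4) with distance 5.099

The closest pair is (-6, -1) and (-5, 4) with Euclidean distance 5.099. For 4 points, brute-force pairwise comparison is shown above. For large n, the divide-and-conquer algorithm (sort by x, recurse on halves, check the dividing strip) achieves O(n log n).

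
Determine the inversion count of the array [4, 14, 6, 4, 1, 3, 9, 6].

Finding inversions in [4, 14, 6, 4, 1, 3, 9, 6]:

(0, 4): arr[0]=4 > arr[4]=1
(0, 5): arr[0]=4 > arr[5]=3
(1, 2): arr[1]=14 > arr[2]=6
(1, 3): arr[1]=14 > arr[3]=4
(1, 4): arr[1]=14 > arr[4]=1
(1, 5): arr[1]=14 > arr[5]=3
(1, 6): arr[1]=14 > arr[6]=9
(1, 7): arr[1]=14 > arr[7]=6
(2, 3): arr[2]=6 > arr[3]=4
(2, 4): arr[2]=6 > arr[4]=1
(2, 5): arr[2]=6 > arr[5]=3
(3, 4): arr[3]=4 > arr[4]=1
(3, 5): arr[3]=4 > arr[5]=3
(6, 7): arr[6]=9 > arr[7]=6

Total inversions: 14

The array has 14 inversion(s): (0,4), (0,5), (1,2), (1,3), (1,4), (1,5), (1,6), (1,7), (2,3), (2,4), (2,5), (3,4), (3,5), (6,7). Each pair (i,j) satisfies i < j and arr[i] > arr[j].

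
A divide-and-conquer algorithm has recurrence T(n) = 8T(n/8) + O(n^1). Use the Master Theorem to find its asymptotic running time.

Master Theorem for T(n) = 8T(n/8) + O(n^1):

a = 8, b = 8, c = 1
log_b(a) = log_8(8) = 1.0000

Case 2: c = 1 = log_8(8) = 1.0000
T(n) = O(n^1 log n) = O(n log n)

For T(n) = 8T(n/8) + O(n^1): log_8(8) = 1.0000. This is Case 2 of the Master Theorem (c = log_b(a), equal work at all levels), giving O(n log n).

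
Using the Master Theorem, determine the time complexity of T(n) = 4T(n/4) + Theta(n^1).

Master Theorem for T(n) = 4T(n/4) + O(n^1):

a = 4, b = 4, c = 1
log_b(a) = log_4(4) = 1.0000

Case 2: c = 1 = log_4(4) = 1.0000
T(n) = O(n^1 log n) = O(n log n)

For T(n) = 4T(n/4) + O(n^1): log_4(4) = 1.0000. This is Case 2 of the Master Theorem (c = log_b(a), equal work at all levels), giving O(n log n).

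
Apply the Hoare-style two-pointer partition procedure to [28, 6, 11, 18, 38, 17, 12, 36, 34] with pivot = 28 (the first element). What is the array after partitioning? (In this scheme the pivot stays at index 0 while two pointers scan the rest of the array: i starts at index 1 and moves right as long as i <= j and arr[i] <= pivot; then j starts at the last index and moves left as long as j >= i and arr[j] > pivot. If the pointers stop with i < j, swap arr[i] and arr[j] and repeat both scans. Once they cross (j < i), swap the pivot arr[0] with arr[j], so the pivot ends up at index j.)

Hoare-style two-pointer partition with pivot = 28:

Initial array: [28, 6, 11, 18, 38, 17, 12, 36, 34]

Pointers start at i = 1, j = 8.
i stops at index 4 (arr[4]=38 > 28), j stops at index 6 (arr[6]=12 <= 28): swap arr[4] and arr[6], array becomes [28, 6, 11, 18, 12, 17, 38, 36, 34]
i ends at 6, j ends at 5: the pointers have crossed (j < i), so scanning stops.

Swap pivot arr[0] with arr[5] to place pivot at position 5: [17, 6, 11, 18, 12, 28, 38, 36, 34]
Pivot position: 5

After partitioning with pivot 28, the array becomes [17, 6, 11, 18, 12, 28, 38, 36, 34]. The pivot is placed at index 5. All elements to the left of the pivot are <= 28, and all elements to the right are > 28.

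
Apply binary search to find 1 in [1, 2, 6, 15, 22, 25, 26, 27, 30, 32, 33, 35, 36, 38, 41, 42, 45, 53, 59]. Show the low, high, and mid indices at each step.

Binary search for 1 in [1, 2, 6, 15, 22, 25, 26, 27, 30, 32, 33, 35, 36, 38, 41, 42, 45, 53, 59]:

lo=0, hi=18, mid=9, arr[mid]=32 -> 32 > 1, search left half
lo=0, hi=8, mid=4, arr[mid]=22 -> 22 > 1, search left half
lo=0, hi=3, mid=1, arr[mid]=2 -> 2 > 1, search left half
lo=0, hi=0, mid=0, arr[mid]=1 -> Found target at index 0!

Binary search finds 1 at index 0 after 4 comparisons. The search repeatedly halves the search space by comparing with the middle element.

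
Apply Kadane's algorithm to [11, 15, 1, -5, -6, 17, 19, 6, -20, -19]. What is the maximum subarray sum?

Using Kadane's algorithm on [11, 15, 1, -5, -6, 17, 19, 6, -20, -19]:

Scanning through the array:
Position 1 (value 15): max_ending_here = 26, max_so_far = 26
Position 2 (value 1): max_ending_here = 27, max_so_far = 27
Position 3 (value -5): max_ending_here = 22, max_so_far = 27
Position 4 (value -6): max_ending_here = 16, max_so_far = 27
Position 5 (value 17): max_ending_here = 33, max_so_far = 33
Position 6 (value 19): max_ending_here = 52, max_so_far = 52
Position 7 (value 6): max_ending_here = 58, max_so_far = 58
Position 8 (value -20): max_ending_here = 38, max_so_far = 58
Position 9 (value -19): max_ending_here = 19, max_so_far = 58

Maximum subarray: [11, 15, 1, -5, -6, 17, 19, 6]
Maximum sum: 58

The maximum subarray is [11, 15, 1, -5, -6, 17, 19, 6] with sum 58. This subarray runs from index 0 to index 7.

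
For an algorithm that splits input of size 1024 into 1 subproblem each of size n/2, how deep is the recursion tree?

For divide and conquer with division factor 2:

Problem sizes at each level:
Level 0: 1024
Level 1: 512
Level 2: 256
Level 3: 128
Level 4: 64
Level 5: 32
Level 6: 16
Level 7: 8
Level 8: 4
Level 9: 2
Level 10: 1

The root is level 0 and the size-1 base case is level 10 (the tree spans levels 0 through 10, i.e. 11 levels counting the root), so the depth is the number of divisions: log_2(1024) = 10

The recursion tree depth is log_2(1024) = 10. At each level, the problem size is divided by 2, so it takes 10 divisions to reduce to a base case of size 1. The algorithm makes 1 recursive call at each level.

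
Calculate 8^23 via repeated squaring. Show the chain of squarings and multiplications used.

Computing 8^23 by squaring (build up from 8^1; each line after the first costs one multiplication):

8^1 = 8
8^2 = (8^1)^2 = 8^2 = 64
8^4 = (8^2)^2 = 64^2 = 4096
8^5 = 8 * 8^4 = 8 * 4096 = 32768
8^10 = (8^5)^2 = 32768^2 = 1073741824
8^11 = 8 * 8^10 = 8 * 1073741824 = 8589934592
8^22 = (8^11)^2 = 8589934592^2 = 73786976294838206464
8^23 = 8 * 8^22 = 8 * 73786976294838206464 = 590295810358705651712

Result: 590295810358705651712
Multiplications needed: 7 (7 lines after 8^1)

8^23 = 590295810358705651712. Using exponentiation by squaring, this requires 7 multiplications. The key idea: if the exponent is even, square the half-power; if odd, multiply by the base once.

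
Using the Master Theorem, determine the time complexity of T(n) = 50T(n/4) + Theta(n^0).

Master Theorem for T(n) = 50T(n/4) + O(n^0):

a = 50, b = 4, c = 0
log_b(a) = log_4(50) = 2.8219

Case 1: c = 0 < log_4(50) = 2.8219
T(n) = O(n^(log_4 50))

For T(n) = 50T(n/4) + O(n^0): log_4(50) = 2.8219. This is Case 1 of the Master Theorem (c < log_b(a), work dominated by leaves), giving O(n^(log_4 50)).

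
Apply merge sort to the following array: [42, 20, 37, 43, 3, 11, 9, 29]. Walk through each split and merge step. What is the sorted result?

Merge sort trace:

Split: [42, 20, 37, 43, 3, 11, 9, 29] -> [42, 20, 37, 43] and [3, 11, 9, 29]
  Split: [42, 20, 37, 43] -> [42, 20] and [37, 43]
    Split: [42, 20] -> [42] and [20]
    Merge: [42] + [20] -> [20, 42]
    Split: [37, 43] -> [37] and [43]
    Merge: [37] + [43] -> [37, 43]
  Merge: [20, 42] + [37, 43] -> [20, 37, 42, 43]
  Split: [3, 11, 9, 29] -> [3, 11] and [9, 29]
    Split: [3, 11] -> [3] and [11]
    Merge: [3] + [11] -> [3, 11]
    Split: [9, 29] -> [9] and [29]
    Merge: [9] + [29] -> [9, 29]
  Merge: [3, 11] + [9, 29] -> [3, 9, 11, 29]
Merge: [20, 37, 42, 43] + [3, 9, 11, 29] -> [3, 9, 11, 20, 29, 37, 42, 43]

Final sorted array: [3, 9, 11, 20, 29, 37, 42, 43]

The merge sort proceeds by recursively splitting the array and merging sorted halves.
After all merges, the sorted array is [3, 9, 11, 20, 29, 37, 42, 43].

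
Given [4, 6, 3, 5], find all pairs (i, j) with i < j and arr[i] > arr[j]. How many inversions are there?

Finding inversions in [4, 6, 3, 5]:

(0, 2): arr[0]=4 > arr[2]=3
(1, 2): arr[1]=6 > arr[2]=3
(1, 3): arr[1]=6 > arr[3]=5

Total inversions: 3

The array has 3 inversion(s): (0,2), (1,2), (1,3). Each pair (i,j) satisfies i < j and arr[i] > arr[j].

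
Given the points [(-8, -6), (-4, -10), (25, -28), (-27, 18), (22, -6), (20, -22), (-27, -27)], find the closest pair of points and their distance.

Computing all pairwise distances among 7 points:

d((-8, -6), (-4, -10)) = 5.6569 <-- minimum
d((-8, -6), (25, -28)) = 39.6611
d((-8, -6), (-27, 18)) = 30.6105
d((-8, -6), (22, -6)) = 30.0
d((-8, -6), (20, -22)) = 32.249
d((-8, -6), (-27, -27)) = 28.3196
d((-4, -10), (25, -28)) = 34.1321
d((-4, -10), (-27, 18)) = 36.2353
d((-4, -10), (22, -6)) = 26.3059
d((-4, -10), (20, -22)) = 26.8328
d((-4, -10), (-27, -27)) = 28.6007
d((25, -28), (-27, 18)) = 69.4262
d((25, -28), (22, -6)) = 22.2036
d((25, -28), (20, -22)) = 7.8102
d((25, -28), (-27, -27)) = 52.0096
d((-27, 18), (22, -6)) = 54.5619
d((-27, 18), (20, -22)) = 61.7171
d((-27, 18), (-27, -27)) = 45.0
d((22, -6), (20, -22)) = 16.1245
d((22, -6), (-27, -27)) = 53.3104
d((20, -22), (-27, -27)) = 47.2652

Closest pair: (-8, -6) and (-4, -10) with distance 5.6569

The closest pair is (-8, -6) and (-4, -10) with Euclidean distance 5.6569. For 7 points, brute-force pairwise comparison is shown above. For large n, the divide-and-conquer algorithm (sort by x, recurse on halves, check the dividing strip) achieves O(n log n).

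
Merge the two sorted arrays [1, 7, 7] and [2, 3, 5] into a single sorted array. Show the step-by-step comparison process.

Merging process:

Compare 1 vs 2: take 1 from left. Merged: [1]
Compare 7 vs 2: take 2 from right. Merged: [1, 2]
Compare 7 vs 3: take 3 from right. Merged: [1, 2, 3]
Compare 7 vs 5: take 5 from right. Merged: [1, 2, 3, 5]
Append remaining from left: [7, 7]. Merged: [1, 2, 3, 5, 7, 7]

Final merged array: [1, 2, 3, 5, 7, 7]
Total comparisons: 4

The merged array is [1, 2, 3, 5, 7, 7], requiring 4 comparisons. The merge step runs in O(n) time where n is the total number of elements.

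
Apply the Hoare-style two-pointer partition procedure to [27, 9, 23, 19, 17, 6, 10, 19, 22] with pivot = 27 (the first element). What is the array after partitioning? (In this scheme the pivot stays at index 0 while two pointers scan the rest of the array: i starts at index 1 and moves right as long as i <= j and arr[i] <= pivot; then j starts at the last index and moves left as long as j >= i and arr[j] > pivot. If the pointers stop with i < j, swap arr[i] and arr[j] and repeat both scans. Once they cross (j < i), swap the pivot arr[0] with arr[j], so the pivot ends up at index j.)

Hoare-style two-pointer partition with pivot = 27:

Initial array: [27, 9, 23, 19, 17, 6, 10, 19, 22]

Pointers start at i = 1, j = 8.
i ends at 9, j ends at 8: the pointers have crossed (j < i), so scanning stops.

Swap pivot arr[0] with arr[8] to place pivot at position 8: [22, 9, 23, 19, 17, 6, 10, 19, 27]
Pivot position: 8

After partitioning with pivot 27, the array becomes [22, 9, 23, 19, 17, 6, 10, 19, 27]. The pivot is placed at index 8. All elements to the left of the pivot are <= 27, and all elements to the right are > 27.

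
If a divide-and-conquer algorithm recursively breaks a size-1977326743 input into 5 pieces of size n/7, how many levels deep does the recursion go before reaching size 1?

For divide and conquer with division factor 7:

Problem sizes at each level:
Level 0: 1977326743
Level 1: 282475249
Level 2: 40353607
Level 3: 5764801
Level 4: 823543
Level 5: 117649
Level 6: 16807
Level 7: 2401
Level 8: 343
Level 9: 49
Level 10: 7
Level 11: 1

The root is level 0 and the size-1 base case is level 11 (the tree spans levels 0 through 11, i.e. 12 levels counting the root), so the depth is the number of divisions: log_7(1977326743) = 11

The recursion tree depth is log_7(1977326743) = 11. At each level, the problem size is divided by 7, so it takes 11 divisions to reduce to a base case of size 1. The algorithm makes 5 recursive calls at each level.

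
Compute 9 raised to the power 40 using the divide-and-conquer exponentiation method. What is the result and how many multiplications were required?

Computing 9^40 by squaring (build up from 9^1; each line after the first costs one multiplication):

9^1 = 9
9^2 = (9^1)^2 = 9^2 = 81
9^4 = (9^2)^2 = 81^2 = 6561
9^5 = 9 * 9^4 = 9 * 6561 = 59049
9^10 = (9^5)^2 = 59049^2 = 3486784401
9^20 = (9^10)^2 = 3486784401^2 = 12157665459056928801
9^40 = (9^20)^2 = 12157665459056928801^2 = 147808829414345923316083210206383297601

Result: 147808829414345923316083210206383297601
Multiplications needed: 6 (6 lines after 9^1)

9^40 = 147808829414345923316083210206383297601. Using exponentiation by squaring, this requires 6 multiplications. The key idea: if the exponent is even, square the half-power; if odd, multiply by the base once.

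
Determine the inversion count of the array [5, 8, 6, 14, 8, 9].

Finding inversions in [5, 8, 6, 14, 8, 9]:

(1, 2): arr[1]=8 > arr[2]=6
(3, 4): arr[3]=14 > arr[4]=8
(3, 5): arr[3]=14 > arr[5]=9

Total inversions: 3

The array has 3 inversion(s): (1,2), (3,4), (3,5). Each pair (i,j) satisfies i < j and arr[i] > arr[j].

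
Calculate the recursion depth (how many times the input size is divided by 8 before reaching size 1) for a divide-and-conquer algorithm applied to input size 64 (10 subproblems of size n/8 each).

For divide and conquer with division factor 8:

Problem sizes at each level:
Level 0: 64
Level 1: 8
Level 2: 1

The root is level 0 and the size-1 base case is level 2 (the tree spans levels 0 through 2, i.e. 3 levels counting the root), so the depth is the number of divisions: log_8(64) = 2

The recursion tree depth is log_8(64) = 2. At each level, the problem size is divided by 8, so it takes 2 divisions to reduce to a base case of size 1. The algorithm makes 10 recursive calls at each level.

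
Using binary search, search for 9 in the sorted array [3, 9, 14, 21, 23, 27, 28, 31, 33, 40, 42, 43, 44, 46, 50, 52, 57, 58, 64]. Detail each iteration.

Binary search for 9 in [3, 9, 14, 21, 23, 27, 28, 31, 33, 40, 42, 43, 44, 46, 50, 52, 57, 58, 64]:

lo=0, hi=18, mid=9, arr[mid]=40 -> 40 > 9, search left half
lo=0, hi=8, mid=4, arr[mid]=23 -> 23 > 9, search left half
lo=0, hi=3, mid=1, arr[mid]=9 -> Found target at index 1!

Binary search finds 9 at index 1 after 3 comparisons. The search repeatedly halves the search space by comparing with the middle element.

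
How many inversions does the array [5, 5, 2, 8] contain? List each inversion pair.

Finding inversions in [5, 5, 2, 8]:

(0, 2): arr[0]=5 > arr[2]=2
(1, 2): arr[1]=5 > arr[2]=2

Total inversions: 2

The array has 2 inversion(s): (0,2), (1,2). Each pair (i,j) satisfies i < j and arr[i] > arr[j].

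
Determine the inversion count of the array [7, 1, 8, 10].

Finding inversions in [7, 1, 8, 10]:

(0, 1): arr[0]=7 > arr[1]=1

Total inversions: 1

The array has 1 inversion(s): (0,1). Each pair (i,j) satisfies i < j and arr[i] > arr[j].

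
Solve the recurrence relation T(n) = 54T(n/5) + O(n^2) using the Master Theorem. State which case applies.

Master Theorem for T(n) = 54T(n/5) + O(n^2):

a = 54, b = 5, c = 2
log_b(a) = log_5(54) = 2.4785

Case 1: c = 2 < log_5(54) = 2.4785
T(n) = O(n^(log_5 54))

For T(n) = 54T(n/5) + O(n^2): log_5(54) = 2.4785. This is Case 1 of the Master Theorem (c < log_b(a), work dominated by leaves), giving O(n^(log_5 54)).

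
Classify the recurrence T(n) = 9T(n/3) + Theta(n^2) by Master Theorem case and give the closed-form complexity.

Master Theorem for T(n) = 9T(n/3) + O(n^2):

a = 9, b = 3, c = 2
log_b(a) = log_3(9) = 2.0000

Case 2: c = 2 = log_3(9) = 2.0000
T(n) = O(n^2 log n) = O(n^2 log n)

For T(n) = 9T(n/3) + O(n^2): log_3(9) = 2.0000. This is Case 2 of the Master Theorem (c = log_b(a), equal work at all levels), giving O(n^2 log n).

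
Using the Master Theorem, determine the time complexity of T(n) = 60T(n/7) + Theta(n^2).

Master Theorem for T(n) = 60T(n/7) + O(n^2):

a = 60, b = 7, c = 2
log_b(a) = log_7(60) = 2.1041

Case 1: c = 2 < log_7(60) = 2.1041
T(n) = O(n^(log_7 60))

For T(n) = 60T(n/7) + O(n^2): log_7(60) = 2.1041. This is Case 1 of the Master Theorem (c < log_b(a), work dominated by leaves), giving O(n^(log_7 60)).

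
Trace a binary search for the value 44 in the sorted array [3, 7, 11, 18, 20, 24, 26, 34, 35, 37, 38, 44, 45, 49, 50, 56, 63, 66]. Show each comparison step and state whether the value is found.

Binary search for 44 in [3, 7, 11, 18, 20, 24, 26, 34, 35, 37, 38, 44, 45, 49, 50, 56, 63, 66]:

lo=0, hi=17, mid=8, arr[mid]=35 -> 35 < 44, search right half
lo=9, hi=17, mid=13, arr[mid]=49 -> 49 > 44, search left half
lo=9, hi=12, mid=10, arr[mid]=38 -> 38 < 44, search right half
lo=11, hi=12, mid=11, arr[mid]=44 -> Found target at index 11!

Binary search finds 44 at index 11 after 4 comparisons. The search repeatedly halves the search space by comparing with the middle element.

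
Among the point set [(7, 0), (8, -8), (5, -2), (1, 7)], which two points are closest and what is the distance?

Computing all pairwise distances among 4 points:

d((7, 0), (8, -8)) = 8.0623
d((7, 0), (5, -2)) = 2.8284 <-- minimum
d((7, 0), (1, 7)) = 9.2195
d((8, -8), (5, -2)) = 6.7082
d((8, -8), (1, 7)) = 16.5529
d((5, -2), (1, 7)) = 9.8489

Closest pair: (7, 0) and (5, -2) with distance 2.8284

The closest pair is (7, 0) and (5, -2) with Euclidean distance 2.8284. For 4 points, brute-force pairwise comparison is shown above. For large n, the divide-and-conquer algorithm (sort by x, recurse on halves, check the dividing strip) achieves O(n log n).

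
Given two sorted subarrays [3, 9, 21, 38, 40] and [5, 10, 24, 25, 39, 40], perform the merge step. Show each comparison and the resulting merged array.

Merging process:

Compare 3 vs 5: take 3 from left. Merged: [3]
Compare 9 vs 5: take 5 from right. Merged: [3, 5]
Compare 9 vs 10: take 9 from left. Merged: [3, 5, 9]
Compare 21 vs 10: take 10 from right. Merged: [3, 5, 9, 10]
Compare 21 vs 24: take 21 from left. Merged: [3, 5, 9, 10, 21]
Compare 38 vs 24: take 24 from right. Merged: [3, 5, 9, 10, 21, 24]
Compare 38 vs 25: take 25 from right. Merged: [3, 5, 9, 10, 21, 24, 25]
Compare 38 vs 39: take 38 from left. Merged: [3, 5, 9, 10, 21, 24, 25, 38]
Compare 40 vs 39: take 39 from right. Merged: [3, 5, 9, 10, 21, 24, 25, 38, 39]
Compare 40 vs 40: take 40 from left. Merged: [3, 5, 9, 10, 21, 24, 25, 38, 39, 40]
Append remaining from right: [40]. Merged: [3, 5, 9, 10, 21, 24, 25, 38, 39, 40, 40]

Final merged array: [3, 5, 9, 10, 21, 24, 25, 38, 39, 40, 40]
Total comparisons: 10

The merged array is [3, 5, 9, 10, 21, 24, 25, 38, 39, 40, 40], requiring 10 comparisons. The merge step runs in O(n) time where n is the total number of elements.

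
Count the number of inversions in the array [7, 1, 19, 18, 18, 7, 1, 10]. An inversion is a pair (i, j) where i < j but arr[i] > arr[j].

Finding inversions in [7, 1, 19, 18, 18, 7, 1, 10]:

(0, 1): arr[0]=7 > arr[1]=1
(0, 6): arr[0]=7 > arr[6]=1
(2, 3): arr[2]=19 > arr[3]=18
(2, 4): arr[2]=19 > arr[4]=18
(2, 5): arr[2]=19 > arr[5]=7
(2, 6): arr[2]=19 > arr[6]=1
(2, 7): arr[2]=19 > arr[7]=10
(3, 5): arr[3]=18 > arr[5]=7
(3, 6): arr[3]=18 > arr[6]=1
(3, 7): arr[3]=18 > arr[7]=10
(4, 5): arr[4]=18 > arr[5]=7
(4, 6): arr[4]=18 > arr[6]=1
(4, 7): arr[4]=18 > arr[7]=10
(5, 6): arr[5]=7 > arr[6]=1

Total inversions: 14

The array has 14 inversion(s): (0,1), (0,6), (2,3), (2,4), (2,5), (2,6), (2,7), (3,5), (3,6), (3,7), (4,5), (4,6), (4,7), (5,6). Each pair (i,j) satisfies i < j and arr[i] > arr[j].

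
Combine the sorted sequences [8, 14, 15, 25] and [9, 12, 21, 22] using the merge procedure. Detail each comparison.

Merging process:

Compare 8 vs 9: take 8 from left. Merged: [8]
Compare 14 vs 9: take 9 from right. Merged: [8, 9]
Compare 14 vs 12: take 12 from right. Merged: [8, 9, 12]
Compare 14 vs 21: take 14 from left. Merged: [8, 9, 12, 14]
Compare 15 vs 21: take 15 from left. Merged: [8, 9, 12, 14, 15]
Compare 25 vs 21: take 21 from right. Merged: [8, 9, 12, 14, 15, 21]
Compare 25 vs 22: take 22 from right. Merged: [8, 9, 12, 14, 15, 21, 22]
Append remaining from left: [25]. Merged: [8, 9, 12, 14, 15, 21, 22, 25]

Final merged array: [8, 9, 12, 14, 15, 21, 22, 25]
Total comparisons: 7

The merged array is [8, 9, 12, 14, 15, 21, 22, 25], requiring 7 comparisons. The merge step runs in O(n) time where n is the total number of elements.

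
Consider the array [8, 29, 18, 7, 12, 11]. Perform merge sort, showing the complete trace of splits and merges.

Merge sort trace:

Split: [8, 29, 18, 7, 12, 11] -> [8, 29, 18] and [7, 12, 11]
  Split: [8, 29, 18] -> [8] and [29, 18]
    Split: [29, 18] -> [29] and [18]
    Merge: [29] + [18] -> [18, 29]
  Merge: [8] + [18, 29] -> [8, 18, 29]
  Split: [7, 12, 11] -> [7] and [12, 11]
    Split: [12, 11] -> [12] and [11]
    Merge: [12] + [11] -> [11, 12]
  Merge: [7] + [11, 12] -> [7, 11, 12]
Merge: [8, 18, 29] + [7, 11, 12] -> [7, 8, 11, 12, 18, 29]

Final sorted array: [7, 8, 11, 12, 18, 29]

The merge sort proceeds by recursively splitting the array and merging sorted halves.
After all merges, the sorted array is [7, 8, 11, 12, 18, 29].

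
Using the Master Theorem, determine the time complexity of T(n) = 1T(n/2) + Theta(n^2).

Master Theorem for T(n) = 1T(n/2) + O(n^2):

a = 1, b = 2, c = 2
log_b(a) = log_2(1) = 0.0000

Case 3: c = 2 > log_2(1) = 0.0000
T(n) = O(n^2) = O(n^2)

For T(n) = 1T(n/2) + O(n^2): log_2(1) = 0.0000. This is Case 3 of the Master Theorem (c > log_b(a), work dominated by root), giving O(n^2).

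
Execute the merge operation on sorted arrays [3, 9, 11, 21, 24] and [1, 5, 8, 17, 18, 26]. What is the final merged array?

Merging process:

Compare 3 vs 1: take 1 from right. Merged: [1]
Compare 3 vs 5: take 3 from left. Merged: [1, 3]
Compare 9 vs 5: take 5 from right. Merged: [1, 3, 5]
Compare 9 vs 8: take 8 from right. Merged: [1, 3, 5, 8]
Compare 9 vs 17: take 9 from left. Merged: [1, 3, 5, 8, 9]
Compare 11 vs 17: take 11 from left. Merged: [1, 3, 5, 8, 9, 11]
Compare 21 vs 17: take 17 from right. Merged: [1, 3, 5, 8, 9, 11, 17]
Compare 21 vs 18: take 18 from right. Merged: [1, 3, 5, 8, 9, 11, 17, 18]
Compare 21 vs 26: take 21 from left. Merged: [1, 3, 5, 8, 9, 11, 17, 18, 21]
Compare 24 vs 26: take 24 from left. Merged: [1, 3, 5, 8, 9, 11, 17, 18, 21, 24]
Append remaining from right: [26]. Merged: [1, 3, 5, 8, 9, 11, 17, 18, 21, 24, 26]

Final merged array: [1, 3, 5, 8, 9, 11, 17, 18, 21, 24, 26]
Total comparisons: 10

The merged array is [1, 3, 5, 8, 9, 11, 17, 18, 21, 24, 26], requiring 10 comparisons. The merge step runs in O(n) time where n is the total number of elements.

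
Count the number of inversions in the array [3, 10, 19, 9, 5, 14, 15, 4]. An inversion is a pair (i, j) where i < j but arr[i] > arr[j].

Finding inversions in [3, 10, 19, 9, 5, 14, 15, 4]:

(1, 3): arr[1]=10 > arr[3]=9
(1, 4): arr[1]=10 > arr[4]=5
(1, 7): arr[1]=10 > arr[7]=4
(2, 3): arr[2]=19 > arr[3]=9
(2, 4): arr[2]=19 > arr[4]=5
(2, 5): arr[2]=19 > arr[5]=14
(2, 6): arr[2]=19 > arr[6]=15
(2, 7): arr[2]=19 > arr[7]=4
(3, 4): arr[3]=9 > arr[4]=5
(3, 7): arr[3]=9 > arr[7]=4
(4, 7): arr[4]=5 > arr[7]=4
(5, 7): arr[5]=14 > arr[7]=4
(6, 7): arr[6]=15 > arr[7]=4

Total inversions: 13

The array has 13 inversion(s): (1,3), (1,4), (1,7), (2,3), (2,4), (2,5), (2,6), (2,7), (3,4), (3,7), (4,7), (5,7), (6,7). Each pair (i,j) satisfies i < j and arr[i] > arr[j].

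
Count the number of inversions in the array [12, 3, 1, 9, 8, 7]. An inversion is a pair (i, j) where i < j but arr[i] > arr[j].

Finding inversions in [12, 3, 1, 9, 8, 7]:

(0, 1): arr[0]=12 > arr[1]=3
(0, 2): arr[0]=12 > arr[2]=1
(0, 3): arr[0]=12 > arr[3]=9
(0, 4): arr[0]=12 > arr[4]=8
(0, 5): arr[0]=12 > arr[5]=7
(1, 2): arr[1]=3 > arr[2]=1
(3, 4): arr[3]=9 > arr[4]=8
(3, 5): arr[3]=9 > arr[5]=7
(4, 5): arr[4]=8 > arr[5]=7

Total inversions: 9

The array has 9 inversion(s): (0,1), (0,2), (0,3), (0,4), (0,5), (1,2), (3,4), (3,5), (4,5). Each pair (i,j) satisfies i < j and arr[i] > arr[j].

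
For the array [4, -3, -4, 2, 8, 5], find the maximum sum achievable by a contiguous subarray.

Using Kadane's algorithm on [4, -3, -4, 2, 8, 5]:

Scanning through the array:
Position 1 (value -3): max_ending_here = 1, max_so_far = 4
Position 2 (value -4): max_ending_here = -3, max_so_far = 4
Position 3 (value 2): max_ending_here = 2, max_so_far = 4
Position 4 (value 8): max_ending_here = 10, max_so_far = 10
Position 5 (value 5): max_ending_here = 15, max_so_far = 15

Maximum subarray: [2, 8, 5]
Maximum sum: 15

The maximum subarray is [2, 8, 5] with sum 15. This subarray runs from index 3 to index 5.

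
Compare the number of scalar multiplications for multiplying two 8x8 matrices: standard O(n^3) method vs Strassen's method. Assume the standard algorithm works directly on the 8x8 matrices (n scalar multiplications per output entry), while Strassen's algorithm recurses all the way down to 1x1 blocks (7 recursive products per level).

Matrix multiplication for 8x8 matrices:

Standard algorithm: 8^3 = 512 multiplications
Strassen's algorithm: 7^(log2(8)) = 7^3 = 343 multiplications
Savings: 512 - 343 = 169 multiplications

Standard: 512 multiplications (8^3). Strassen: 343 multiplications (7^3). Strassen reduces 8 recursive multiplications to 7 at each level.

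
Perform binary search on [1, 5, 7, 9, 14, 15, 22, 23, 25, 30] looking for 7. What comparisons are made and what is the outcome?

Binary search for 7 in [1, 5, 7, 9, 14, 15, 22, 23, 25, 30]:

lo=0, hi=9, mid=4, arr[mid]=14 -> 14 > 7, search left half
lo=0, hi=3, mid=1, arr[mid]=5 -> 5 < 7, search right half
lo=2, hi=3, mid=2, arr[mid]=7 -> Found target at index 2!

Binary search finds 7 at index 2 after 3 comparisons. The search repeatedly halves the search space by comparing with the middle element.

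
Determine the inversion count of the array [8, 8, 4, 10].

Finding inversions in [8, 8, 4, 10]:

(0, 2): arr[0]=8 > arr[2]=4
(1, 2): arr[1]=8 > arr[2]=4

Total inversions: 2

The array has 2 inversion(s): (0,2), (1,2). Each pair (i,j) satisfies i < j and arr[i] > arr[j].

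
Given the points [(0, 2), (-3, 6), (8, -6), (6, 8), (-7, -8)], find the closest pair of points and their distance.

Computing all pairwise distances among 5 points:

d((0, 2), (-3, 6)) = 5.0 <-- minimum
d((0, 2), (8, -6)) = 11.3137
d((0, 2), (6, 8)) = 8.4853
d((0, 2), (-7, -8)) = 12.2066
d((-3, 6), (8, -6)) = 16.2788
d((-3, 6), (6, 8)) = 9.2195
d((-3, 6), (-7, -8)) = 14.5602
d((8, -6), (6, 8)) = 14.1421
d((8, -6), (-7, -8)) = 15.1327
d((6, 8), (-7, -8)) = 20.6155

Closest pair: (0, 2) and (-3, 6) with distance 5.0

The closest pair is (0, 2) and (-3, 6) with Euclidean distance 5.0. For 5 points, brute-force pairwise comparison is shown above. For large n, the divide-and-conquer algorithm (sort by x, recurse on halves, check the dividing strip) achieves O(n log n).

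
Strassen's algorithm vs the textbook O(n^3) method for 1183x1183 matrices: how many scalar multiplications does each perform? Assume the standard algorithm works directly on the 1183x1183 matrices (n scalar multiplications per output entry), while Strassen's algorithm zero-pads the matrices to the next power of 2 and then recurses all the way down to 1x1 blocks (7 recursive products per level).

Matrix multiplication for 1183x1183 matrices:

Strassen's algorithm requires power-of-2 dimensions. Pad 1183x1183 to 2048x2048 (next power of 2).

Standard algorithm: 1183^3 = 1655595487 multiplications
Strassen's algorithm: 7^(log2(2048)) = 7^11 = 1977326743 multiplications
Difference: 1655595487 - 1977326743 = -321731256 (Strassen uses MORE here due to padding overhead — for small or just-over-power-of-2 n, padding can outweigh the per-level savings)

Standard: 1655595487 multiplications (1183^3). Strassen: 1977326743 multiplications (7^11, after padding to 2048x2048). Strassen reduces 8 recursive multiplications to 7 at each level.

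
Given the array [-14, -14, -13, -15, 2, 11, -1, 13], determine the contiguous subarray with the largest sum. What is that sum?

Using Kadane's algorithm on [-14, -14, -13, -15, 2, 11, -1, 13]:

Scanning through the array:
Position 1 (value -14): max_ending_here = -14, max_so_far = -14
Position 2 (value -13): max_ending_here = -13, max_so_far = -13
Position 3 (value -15): max_ending_here = -15, max_so_far = -13
Position 4 (value 2): max_ending_here = 2, max_so_far = 2
Position 5 (value 11): max_ending_here = 13, max_so_far = 13
Position 6 (value -1): max_ending_here = 12, max_so_far = 13
Position 7 (value 13): max_ending_here = 25, max_so_far = 25

Maximum subarray: [2, 11, -1, 13]
Maximum sum: 25

The maximum subarray is [2, 11, -1, 13] with sum 25. This subarray runs from index 4 to index 7.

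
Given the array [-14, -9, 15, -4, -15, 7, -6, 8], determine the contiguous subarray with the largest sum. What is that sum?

Using Kadane's algorithm on [-14, -9, 15, -4, -15, 7, -6, 8]:

Scanning through the array:
Position 1 (value -9): max_ending_here = -9, max_so_far = -9
Position 2 (value 15): max_ending_here = 15, max_so_far = 15
Position 3 (value -4): max_ending_here = 11, max_so_far = 15
Position 4 (value -15): max_ending_here = -4, max_so_far = 15
Position 5 (value 7): max_ending_here = 7, max_so_far = 15
Position 6 (value -6): max_ending_here = 1, max_so_far = 15
Position 7 (value 8): max_ending_here = 9, max_so_far = 15

Maximum subarray: [15]
Maximum sum: 15

The maximum subarray is [15] with sum 15. This subarray runs from index 2 to index 2.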